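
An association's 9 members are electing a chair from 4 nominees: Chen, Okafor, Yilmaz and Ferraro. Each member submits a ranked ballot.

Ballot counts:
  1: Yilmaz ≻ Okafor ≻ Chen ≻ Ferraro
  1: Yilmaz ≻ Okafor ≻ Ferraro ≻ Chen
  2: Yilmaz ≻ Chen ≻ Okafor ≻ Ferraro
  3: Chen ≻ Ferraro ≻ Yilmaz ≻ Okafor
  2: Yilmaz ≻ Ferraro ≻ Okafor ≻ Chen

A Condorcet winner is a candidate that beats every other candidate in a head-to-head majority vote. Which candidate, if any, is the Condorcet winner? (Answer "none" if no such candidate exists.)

Pairwise majorities:
Chen vs Okafor: 5 to 4, Chen.
Chen vs Yilmaz: 3 to 6, Yilmaz.
Chen vs Ferraro: 1+2+3 = 6 for Chen, 3 for Ferraro — Chen by 6–3.
Okafor vs Yilmaz: Okafor is ranked higher on 0 ballots, Yilmaz on 9. Yilmaz wins 9–0.
Okafor vs Ferraro: 4 to 5, Ferraro.
Yilmaz vs Ferraro: 6 to 3, Yilmaz.
Yilmaz wins every pairwise contest, so Yilmaz is the Condorcet winner.

Yilmaz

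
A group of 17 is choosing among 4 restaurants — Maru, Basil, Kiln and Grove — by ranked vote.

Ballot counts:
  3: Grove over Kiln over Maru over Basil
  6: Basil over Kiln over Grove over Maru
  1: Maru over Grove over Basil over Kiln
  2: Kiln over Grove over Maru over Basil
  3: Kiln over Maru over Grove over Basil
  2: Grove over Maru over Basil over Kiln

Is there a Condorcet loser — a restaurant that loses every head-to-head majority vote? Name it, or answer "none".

none

Head-to-head results (17 friends):
Maru–Basil: Maru 11–6.
Maru vs Kiln: Kiln, 14–3.
Maru vs Grove: 1+3 = 4 for Maru, 13 for Grove — Grove by 13–4.
Basil vs Kiln: 9 to 8, Basil.
Basil vs Grove: 6 to 11, Grove.
Kiln vs Grove: Kiln wins 11–6.
No restaurant is winless: Maru beats Basil; Basil beats Kiln; Kiln beats Maru; Grove beats Maru. There is no Condorcet loser.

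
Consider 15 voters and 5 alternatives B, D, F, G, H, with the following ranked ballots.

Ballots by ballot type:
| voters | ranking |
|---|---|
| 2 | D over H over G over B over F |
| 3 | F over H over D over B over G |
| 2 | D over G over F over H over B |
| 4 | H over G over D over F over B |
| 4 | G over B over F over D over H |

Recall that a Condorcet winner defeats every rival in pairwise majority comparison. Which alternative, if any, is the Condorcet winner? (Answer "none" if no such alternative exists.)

none

Head-to-head results (15 voters):
B vs D: D, 11–4.
B vs F: F, 9–6.
B vs G: B preferred on 3 ballots; G wins 12–3.
B vs H: H wins 11–4.
D vs F: D is ranked higher on 2+2+4 = 8 ballots, F on 7. D wins 8–7.
D vs G: G wins 8–7.
D vs H: D preferred on 2+2+4 = 8 ballots; D wins 8–7.
F vs G: F preferred on 3 ballots; G wins 12–3.
F vs H: 9 to 6, F.
G vs H: 2+4 = 6 for G, 9 for H — H by 9–6.
Each alternative drops at least one matchup (B loses to D; D loses to G; F loses to D; G loses to H; H loses to D); the cycle D > H > G > D rules out a Condorcet winner.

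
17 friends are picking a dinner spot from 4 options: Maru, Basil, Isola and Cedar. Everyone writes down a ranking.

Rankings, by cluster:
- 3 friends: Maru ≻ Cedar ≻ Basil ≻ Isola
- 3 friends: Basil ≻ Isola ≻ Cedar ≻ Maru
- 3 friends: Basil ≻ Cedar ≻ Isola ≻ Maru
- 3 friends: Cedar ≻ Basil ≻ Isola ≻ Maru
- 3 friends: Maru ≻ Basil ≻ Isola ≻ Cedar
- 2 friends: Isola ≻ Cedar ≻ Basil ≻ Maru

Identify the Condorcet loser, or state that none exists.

Head-to-head results (17 friends):
Maru vs Basil: Maru preferred on 3+3 = 6 ballots; Basil wins 11–6.
Maru vs Isola: 3+3 = 6 for Maru, 11 for Isola — Isola by 11–6.
Maru vs Cedar: Maru is ranked higher on 3+3 = 6 ballots, Cedar on 11. Cedar wins 11–6.
Basil vs Isola: 3+3+3+3+3 = 15 for Basil, 2 for Isola — Basil by 15–2.
Basil vs Cedar: 9 to 8, Basil.
Isola vs Cedar: Isola is ranked higher on 3+3+2 = 8 ballots, Cedar on 9. Cedar wins 9–8.
Maru is beaten in every head-to-head and is the Condorcet loser.

Maru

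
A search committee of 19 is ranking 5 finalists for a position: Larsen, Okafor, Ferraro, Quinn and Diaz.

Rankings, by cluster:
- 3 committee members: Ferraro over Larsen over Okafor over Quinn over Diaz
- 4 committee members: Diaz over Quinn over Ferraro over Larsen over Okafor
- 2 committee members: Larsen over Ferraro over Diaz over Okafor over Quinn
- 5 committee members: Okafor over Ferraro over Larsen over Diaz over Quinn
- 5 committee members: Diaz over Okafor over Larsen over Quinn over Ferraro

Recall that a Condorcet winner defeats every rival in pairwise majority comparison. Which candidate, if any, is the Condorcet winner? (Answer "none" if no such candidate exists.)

Pairwise majorities:
Larsen vs Okafor: Okafor wins 10–9.
Larsen vs Ferraro: Ferraro wins 12–7.
Larsen–Quinn: Larsen 15–4.
Larsen vs Diaz: Larsen wins 10–9.
Okafor vs Ferraro: Okafor wins 10–9.
Okafor vs Quinn: Okafor, 15–4.
Okafor vs Diaz: Diaz, 11–8.
Ferraro–Quinn: Ferraro 10–9.
Ferraro–Diaz: Ferraro 10–9.
Quinn vs Diaz: Diaz, 16–3.
Each candidate drops at least one matchup (Larsen loses to Okafor; Okafor loses to Diaz; Ferraro loses to Okafor; Quinn loses to Larsen; Diaz loses to Larsen); the cycle Larsen beats Diaz beats Okafor beats Larsen rules out a Condorcet winner.

none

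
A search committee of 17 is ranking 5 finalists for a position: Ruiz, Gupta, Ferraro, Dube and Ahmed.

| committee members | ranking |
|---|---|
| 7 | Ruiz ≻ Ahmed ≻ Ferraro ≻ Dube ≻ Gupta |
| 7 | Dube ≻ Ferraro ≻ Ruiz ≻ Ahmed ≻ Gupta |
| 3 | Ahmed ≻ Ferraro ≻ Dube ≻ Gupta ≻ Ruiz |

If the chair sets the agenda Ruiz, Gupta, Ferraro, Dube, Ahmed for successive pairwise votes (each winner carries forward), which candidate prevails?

Ahmed

Round 1: Ruiz vs Gupta — 14–3, Ruiz advances.
Round 2: Ruiz vs Ferraro — 7–10, Ferraro advances.
Round 3: Ferraro vs Dube — 10–7, Ferraro advances.
Round 4: Ferraro vs Ahmed — 7–10, Ahmed advances.
The agenda winner is Ahmed.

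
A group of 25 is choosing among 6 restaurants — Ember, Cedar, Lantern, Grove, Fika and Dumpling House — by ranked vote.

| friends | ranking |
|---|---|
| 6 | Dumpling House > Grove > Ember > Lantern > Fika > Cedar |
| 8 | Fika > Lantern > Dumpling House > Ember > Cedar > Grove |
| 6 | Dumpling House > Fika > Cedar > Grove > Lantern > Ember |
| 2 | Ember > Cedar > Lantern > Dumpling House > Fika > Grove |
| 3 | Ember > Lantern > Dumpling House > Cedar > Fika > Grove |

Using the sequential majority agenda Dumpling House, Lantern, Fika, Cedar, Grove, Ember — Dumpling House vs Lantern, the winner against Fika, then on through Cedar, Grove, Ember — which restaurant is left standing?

Fika

Round 1: Dumpling House vs Lantern — 12–13, Lantern advances.
Round 2: Lantern vs Fika — 11–14, Fika advances.
Round 3: Fika vs Cedar — 20–5, Fika advances.
Round 4: Fika vs Grove — 19–6, Fika advances.
Round 5: Fika vs Ember — 14–11, Fika advances.
The agenda winner is Fika.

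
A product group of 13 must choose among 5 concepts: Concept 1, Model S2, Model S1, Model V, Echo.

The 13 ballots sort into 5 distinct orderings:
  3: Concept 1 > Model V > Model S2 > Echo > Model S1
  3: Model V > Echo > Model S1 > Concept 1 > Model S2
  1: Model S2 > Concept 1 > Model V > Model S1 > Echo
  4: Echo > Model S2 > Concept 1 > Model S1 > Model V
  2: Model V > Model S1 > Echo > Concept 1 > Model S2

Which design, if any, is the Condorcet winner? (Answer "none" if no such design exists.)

Head-to-head results (13 engineers):
Concept 1 vs Model S2: Concept 1 is ranked higher on 3+3+2 = 8 ballots, Model S2 on 5. Concept 1 wins 8–5.
Concept 1 vs Model S1: 3+1+4 = 8 for Concept 1, 5 for Model S1 — Concept 1 by 8–5.
Concept 1 vs Model V: 8 to 5, Concept 1.
Concept 1 vs Echo: 3+1 = 4 for Concept 1, 9 for Echo — Echo by 9–4.
Model S2 vs Model S1: 3+1+4 = 8 for Model S2, 5 for Model S1 — Model S2 by 8–5.
Model S2 vs Model V: 5 to 8, Model V.
Model S2 vs Echo: Model S2 is ranked higher on 3+1 = 4 ballots, Echo on 9. Echo wins 9–4.
Model S1 vs Model V: Model S1 preferred on 4 ballots; Model V wins 9–4.
Model S1 vs Echo: 3 to 10, Echo.
Model V vs Echo: 3+3+1+2 = 9 for Model V, 4 for Echo — Model V by 9–4.
No design is unbeaten: Concept 1 loses to Echo; Model S2 loses to Concept 1; Model S1 loses to Concept 1; Model V loses to Concept 1; Echo loses to Model V. In particular Concept 1 beats Model V beats Echo beats Concept 1 is a majority cycle — no Condorcet winner exists.

none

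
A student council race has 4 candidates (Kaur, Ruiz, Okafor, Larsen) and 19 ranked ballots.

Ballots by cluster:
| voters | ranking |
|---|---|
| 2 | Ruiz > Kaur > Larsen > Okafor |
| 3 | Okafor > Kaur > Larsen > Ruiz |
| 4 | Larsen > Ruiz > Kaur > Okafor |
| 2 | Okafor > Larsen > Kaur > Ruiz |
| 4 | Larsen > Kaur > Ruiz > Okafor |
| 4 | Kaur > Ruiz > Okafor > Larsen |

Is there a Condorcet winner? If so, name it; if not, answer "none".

Larsen

Head-to-head results (19 voters):
Kaur–Ruiz: Kaur 13–6.
Kaur–Okafor: Kaur 14–5.
Kaur vs Larsen: 2+3+4 = 9 for Kaur, 10 for Larsen — Larsen by 10–9.
Ruiz vs Okafor: Ruiz, 14–5.
Ruiz vs Larsen: 6 to 13, Larsen.
Okafor vs Larsen: Okafor is ranked higher on 3+2+4 = 9 ballots, Larsen on 10. Larsen wins 10–9.
Larsen wins every pairwise contest, so Larsen is the Condorcet winner.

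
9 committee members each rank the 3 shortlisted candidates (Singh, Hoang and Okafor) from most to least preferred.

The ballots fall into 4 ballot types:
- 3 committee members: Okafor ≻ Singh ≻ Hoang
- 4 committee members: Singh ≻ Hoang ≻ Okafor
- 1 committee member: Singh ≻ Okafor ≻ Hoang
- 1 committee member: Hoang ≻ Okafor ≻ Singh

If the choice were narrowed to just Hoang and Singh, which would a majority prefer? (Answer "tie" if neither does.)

Ballots ranking Hoang above Singh: 1.
Ballots ranking Singh above Hoang: 9 − 1 = 8.
Singh wins the head-to-head 8–1.

Singh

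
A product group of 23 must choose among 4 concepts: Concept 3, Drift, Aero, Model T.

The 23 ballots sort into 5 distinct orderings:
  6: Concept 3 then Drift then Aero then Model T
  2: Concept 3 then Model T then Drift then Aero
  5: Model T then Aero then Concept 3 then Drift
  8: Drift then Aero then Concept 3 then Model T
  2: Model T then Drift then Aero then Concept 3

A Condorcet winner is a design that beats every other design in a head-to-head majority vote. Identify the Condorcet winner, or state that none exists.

Pairwise majorities:
Concept 3 vs Drift: 13 to 10, Concept 3.
Concept 3 vs Aero: Concept 3 is ranked higher on 6+2 = 8 ballots, Aero on 15. Aero wins 15–8.
Concept 3 vs Model T: 6+2+8 = 16 for Concept 3, 7 for Model T — Concept 3 by 16–7.
Drift vs Aero: 6+2+8+2 = 18 for Drift, 5 for Aero — Drift by 18–5.
Drift vs Model T: 6+8 = 14 for Drift, 9 for Model T — Drift by 14–9.
Aero vs Model T: 6+8 = 14 for Aero, 9 for Model T — Aero by 14–9.
No design is unbeaten: Concept 3 loses to Aero; Drift loses to Concept 3; Aero loses to Drift; Model T loses to Concept 3. In particular Concept 3 → Drift → Aero → Concept 3 is a majority cycle — no Condorcet winner exists.

none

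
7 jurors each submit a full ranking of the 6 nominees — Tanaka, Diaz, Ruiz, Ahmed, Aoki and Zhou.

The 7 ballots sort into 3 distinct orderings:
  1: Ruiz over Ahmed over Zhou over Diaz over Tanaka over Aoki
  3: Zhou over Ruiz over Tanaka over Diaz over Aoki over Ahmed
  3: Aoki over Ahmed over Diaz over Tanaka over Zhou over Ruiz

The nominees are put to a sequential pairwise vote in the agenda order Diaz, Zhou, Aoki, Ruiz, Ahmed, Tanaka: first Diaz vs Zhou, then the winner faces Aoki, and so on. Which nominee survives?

Ahmed

Round 1: Diaz vs Zhou — 3–4, Zhou advances.
Round 2: Zhou vs Aoki — 4–3, Zhou advances.
Round 3: Zhou vs Ruiz — 6–1, Zhou advances.
Round 4: Zhou vs Ahmed — 3–4, Ahmed advances.
Round 5: Ahmed vs Tanaka — 4–3, Ahmed advances.
The agenda winner is Ahmed.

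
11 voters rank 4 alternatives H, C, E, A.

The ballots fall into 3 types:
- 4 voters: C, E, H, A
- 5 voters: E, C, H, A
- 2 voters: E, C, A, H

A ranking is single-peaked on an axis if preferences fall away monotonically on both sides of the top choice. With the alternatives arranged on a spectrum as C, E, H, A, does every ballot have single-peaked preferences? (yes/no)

Axis positions: C=1, E=2, H=3, A=4.
Type 1 (peak C at position 1): ranking walks positions 1-2-3-4, expanding outward from the peak — single-peaked.
Type 2 (peak E at position 2): ranking walks positions 2-1-3-4, expanding outward from the peak — single-peaked.
Type 3: ranking walks positions 2-1-4-3; A is ranked above H even though H lies between A and the peak E on the axis — preferences dip and rise again. Not single-peaked.
Type 3 violates single-peakedness, so the profile is not single-peaked on this axis.

no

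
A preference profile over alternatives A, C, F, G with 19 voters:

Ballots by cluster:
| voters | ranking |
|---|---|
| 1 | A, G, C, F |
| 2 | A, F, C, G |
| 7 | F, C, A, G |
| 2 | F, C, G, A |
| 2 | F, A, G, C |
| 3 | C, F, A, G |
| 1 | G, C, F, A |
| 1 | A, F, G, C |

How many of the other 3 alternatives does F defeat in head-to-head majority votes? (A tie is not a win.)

3

F against each rival (19 voters):
F vs A: 7+2+2+3+1 = 15 for F, 4 for A — F by 15–4.
F vs C: F, 14–5.
F vs G: F, 17–2.
F beats A, C, G — 3 pairwise wins.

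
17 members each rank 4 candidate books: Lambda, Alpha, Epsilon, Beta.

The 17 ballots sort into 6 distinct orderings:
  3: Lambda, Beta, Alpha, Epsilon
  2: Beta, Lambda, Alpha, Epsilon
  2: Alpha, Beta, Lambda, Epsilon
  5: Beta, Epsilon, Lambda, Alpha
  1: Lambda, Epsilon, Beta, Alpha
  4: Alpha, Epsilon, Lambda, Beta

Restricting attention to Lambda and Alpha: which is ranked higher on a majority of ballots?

Lambda

Ballots ranking Lambda above Alpha: 3 + 2 + 5 + 1 = 11.
Ballots ranking Alpha above Lambda: 17 − 11 = 6.
Lambda wins the head-to-head 11–6.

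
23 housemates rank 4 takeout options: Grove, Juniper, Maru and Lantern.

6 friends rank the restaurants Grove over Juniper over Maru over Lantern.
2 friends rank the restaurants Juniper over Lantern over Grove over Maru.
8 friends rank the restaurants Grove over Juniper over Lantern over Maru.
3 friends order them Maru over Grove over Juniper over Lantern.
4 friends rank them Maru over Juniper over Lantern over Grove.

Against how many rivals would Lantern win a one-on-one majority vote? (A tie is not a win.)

Lantern against each rival (23 friends):
Lantern vs Grove: Grove wins 17–6.
Lantern vs Juniper: 0 for Lantern, 23 for Juniper — Juniper by 23–0.
Lantern vs Maru: Maru wins 13–10.
Lantern beats no one; loses to Grove, Juniper, Maru — 0 pairwise wins.

0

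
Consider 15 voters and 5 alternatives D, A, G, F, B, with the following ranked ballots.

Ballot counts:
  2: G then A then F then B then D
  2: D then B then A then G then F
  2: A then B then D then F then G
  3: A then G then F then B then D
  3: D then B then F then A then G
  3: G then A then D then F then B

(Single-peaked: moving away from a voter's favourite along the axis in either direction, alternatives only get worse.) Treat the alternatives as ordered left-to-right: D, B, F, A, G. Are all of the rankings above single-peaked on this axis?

Axis positions: D=1, B=2, F=3, A=4, G=5.
Type 1 (peak G at position 5): ranking walks positions 5-4-3-2-1, expanding outward from the peak — single-peaked.
Type 2: ranking walks positions 1-2-4-5-3; A is ranked above F even though F lies between A and the peak D on the axis — preferences dip and rise again. Not single-peaked.
Type 3: ranking walks positions 4-2-1-3-5; B is ranked above F even though F lies between B and the peak A on the axis — preferences dip and rise again. Not single-peaked.
Type 4 (peak A at position 4): ranking walks positions 4-5-3-2-1, expanding outward from the peak — single-peaked.
Type 5 (peak D at position 1): ranking walks positions 1-2-3-4-5, expanding outward from the peak — single-peaked.
Type 6: ranking walks positions 5-4-1-3-2; D is ranked above F even though F lies between D and the peak G on the axis — preferences dip and rise again. Not single-peaked.
Type 2 violates single-peakedness, so the profile is not single-peaked on this axis.

no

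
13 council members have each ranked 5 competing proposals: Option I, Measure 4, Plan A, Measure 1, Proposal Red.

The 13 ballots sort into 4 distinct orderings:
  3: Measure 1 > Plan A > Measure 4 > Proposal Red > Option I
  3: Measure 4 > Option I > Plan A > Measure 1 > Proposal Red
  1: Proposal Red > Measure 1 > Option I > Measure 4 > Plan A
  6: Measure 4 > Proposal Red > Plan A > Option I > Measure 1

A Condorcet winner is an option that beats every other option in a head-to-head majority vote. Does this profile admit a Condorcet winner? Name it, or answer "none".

Measure 4

Head-to-head results (13 council members):
Option I vs Measure 4: 1 to 12, Measure 4.
Option I vs Plan A: Option I preferred on 3+1 = 4 ballots; Plan A wins 9–4.
Option I vs Measure 1: 3+6 = 9 for Option I, 4 for Measure 1 — Option I by 9–4.
Option I vs Proposal Red: 3 for Option I, 10 for Proposal Red — Proposal Red by 10–3.
Measure 4 vs Plan A: 3+1+6 = 10 for Measure 4, 3 for Plan A — Measure 4 by 10–3.
Measure 4 vs Measure 1: Measure 4 is ranked higher on 3+6 = 9 ballots, Measure 1 on 4. Measure 4 wins 9–4.
Measure 4 vs Proposal Red: Measure 4 is ranked higher on 3+3+6 = 12 ballots, Proposal Red on 1. Measure 4 wins 12–1.
Plan A vs Measure 1: Plan A is ranked higher on 3+6 = 9 ballots, Measure 1 on 4. Plan A wins 9–4.
Plan A vs Proposal Red: 6 to 7, Proposal Red.
Measure 1 vs Proposal Red: 3+3 = 6 for Measure 1, 7 for Proposal Red — Proposal Red by 7–6.
Measure 4 defeats every rival head-to-head and is the Condorcet winner.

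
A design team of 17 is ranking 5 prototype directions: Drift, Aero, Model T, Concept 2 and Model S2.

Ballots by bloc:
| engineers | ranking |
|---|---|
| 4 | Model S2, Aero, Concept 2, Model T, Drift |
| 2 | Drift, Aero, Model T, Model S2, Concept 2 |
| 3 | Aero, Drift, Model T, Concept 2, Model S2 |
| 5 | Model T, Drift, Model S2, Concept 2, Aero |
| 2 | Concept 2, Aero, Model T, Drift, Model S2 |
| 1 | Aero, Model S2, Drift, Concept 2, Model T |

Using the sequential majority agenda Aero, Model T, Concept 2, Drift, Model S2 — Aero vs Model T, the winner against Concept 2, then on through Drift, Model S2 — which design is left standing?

Round 1: Aero vs Model T — 12–5, Aero advances.
Round 2: Aero vs Concept 2 — 10–7, Aero advances.
Round 3: Aero vs Drift — 10–7, Aero advances.
Round 4: Aero vs Model S2 — 8–9, Model S2 advances.
Model S2 survives the agenda.

Model S2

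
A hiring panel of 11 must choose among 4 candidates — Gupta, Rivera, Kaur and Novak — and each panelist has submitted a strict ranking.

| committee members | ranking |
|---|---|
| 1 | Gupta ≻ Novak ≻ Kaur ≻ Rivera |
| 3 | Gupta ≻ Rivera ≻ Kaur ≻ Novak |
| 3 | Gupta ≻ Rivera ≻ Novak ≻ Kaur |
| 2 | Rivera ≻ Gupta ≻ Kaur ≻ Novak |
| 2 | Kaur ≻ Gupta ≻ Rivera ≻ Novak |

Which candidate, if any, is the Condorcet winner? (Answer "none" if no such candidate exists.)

Gupta

Head-to-head results (11 committee members):
Gupta–Rivera: Gupta 9–2.
Gupta vs Kaur: Gupta wins 9–2.
Gupta vs Novak: Gupta wins 11–0.
Rivera vs Kaur: Rivera, 8–3.
Rivera vs Novak: Rivera, 10–1.
Kaur vs Novak: Kaur, 7–4.
Gupta defeats every rival head-to-head and is the Condorcet winner.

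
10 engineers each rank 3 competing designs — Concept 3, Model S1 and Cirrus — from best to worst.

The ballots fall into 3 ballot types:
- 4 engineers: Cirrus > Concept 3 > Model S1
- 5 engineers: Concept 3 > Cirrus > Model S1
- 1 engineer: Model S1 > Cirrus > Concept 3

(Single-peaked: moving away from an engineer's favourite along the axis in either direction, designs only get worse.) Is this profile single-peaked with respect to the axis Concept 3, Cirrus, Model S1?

Axis positions: Concept 3=1, Cirrus=2, Model S1=3.
Ballot type 1 (peak Cirrus at position 2): ranking walks positions 2-1-3, expanding outward from the peak — single-peaked.
Ballot type 2 (peak Concept 3 at position 1): ranking walks positions 1-2-3, expanding outward from the peak — single-peaked.
Ballot type 3 (peak Model S1 at position 3): ranking walks positions 3-2-1, expanding outward from the peak — single-peaked.
Every ranking is single-peaked on this axis.

yes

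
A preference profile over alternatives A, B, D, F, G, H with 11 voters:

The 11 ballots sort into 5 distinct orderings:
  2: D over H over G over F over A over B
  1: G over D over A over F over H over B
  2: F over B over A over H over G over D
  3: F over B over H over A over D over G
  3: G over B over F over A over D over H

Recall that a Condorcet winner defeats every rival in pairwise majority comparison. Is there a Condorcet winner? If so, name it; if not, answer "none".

Check each pair by majority over 11 ballots:
A–B: B 8–3.
A–D: A 8–3.
A vs F: F, 10–1.
A–G: G 6–5.
A vs H: A, 6–5.
B vs D: B wins 8–3.
B–F: F 8–3.
B vs G: G wins 6–5.
B vs H: B wins 8–3.
D vs F: F wins 8–3.
D vs G: G, 6–5.
D–H: D 6–5.
F vs G: G wins 6–5.
F–H: F 9–2.
G vs H: H wins 7–4.
No alternative is unbeaten: A loses to B; B loses to F; D loses to A; F loses to G; G loses to H; H loses to A. In particular A > H > G > A is a majority cycle — no Condorcet winner exists.

none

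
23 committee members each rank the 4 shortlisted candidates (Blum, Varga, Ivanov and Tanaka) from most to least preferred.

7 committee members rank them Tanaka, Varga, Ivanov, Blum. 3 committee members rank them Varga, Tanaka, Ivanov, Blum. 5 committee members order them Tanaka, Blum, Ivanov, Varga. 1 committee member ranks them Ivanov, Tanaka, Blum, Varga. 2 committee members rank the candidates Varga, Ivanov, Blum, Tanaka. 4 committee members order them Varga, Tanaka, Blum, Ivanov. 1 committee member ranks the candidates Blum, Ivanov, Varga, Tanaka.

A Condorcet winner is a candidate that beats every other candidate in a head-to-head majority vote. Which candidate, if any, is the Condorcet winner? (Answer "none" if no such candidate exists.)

Head-to-head results (23 committee members):
Blum–Varga: Varga 16–7.
Blum vs Ivanov: Ivanov wins 13–10.
Blum vs Tanaka: Tanaka wins 20–3.
Varga vs Ivanov: Varga, 16–7.
Varga vs Tanaka: Tanaka wins 13–10.
Ivanov vs Tanaka: Tanaka, 19–4.
Tanaka beats each of Blum, Varga, Ivanov — Tanaka is the Condorcet winner.

Tanaka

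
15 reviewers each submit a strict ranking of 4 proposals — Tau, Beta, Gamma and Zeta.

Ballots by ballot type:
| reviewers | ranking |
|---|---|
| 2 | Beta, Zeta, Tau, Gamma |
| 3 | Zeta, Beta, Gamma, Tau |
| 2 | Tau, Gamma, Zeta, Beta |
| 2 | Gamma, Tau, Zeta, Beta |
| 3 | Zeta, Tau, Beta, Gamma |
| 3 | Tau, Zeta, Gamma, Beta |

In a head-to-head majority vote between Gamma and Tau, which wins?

Ballots ranking Gamma above Tau: 3 + 2 = 5.
Ballots ranking Tau above Gamma: 15 − 5 = 10.
Tau wins the head-to-head 10–5.

Tau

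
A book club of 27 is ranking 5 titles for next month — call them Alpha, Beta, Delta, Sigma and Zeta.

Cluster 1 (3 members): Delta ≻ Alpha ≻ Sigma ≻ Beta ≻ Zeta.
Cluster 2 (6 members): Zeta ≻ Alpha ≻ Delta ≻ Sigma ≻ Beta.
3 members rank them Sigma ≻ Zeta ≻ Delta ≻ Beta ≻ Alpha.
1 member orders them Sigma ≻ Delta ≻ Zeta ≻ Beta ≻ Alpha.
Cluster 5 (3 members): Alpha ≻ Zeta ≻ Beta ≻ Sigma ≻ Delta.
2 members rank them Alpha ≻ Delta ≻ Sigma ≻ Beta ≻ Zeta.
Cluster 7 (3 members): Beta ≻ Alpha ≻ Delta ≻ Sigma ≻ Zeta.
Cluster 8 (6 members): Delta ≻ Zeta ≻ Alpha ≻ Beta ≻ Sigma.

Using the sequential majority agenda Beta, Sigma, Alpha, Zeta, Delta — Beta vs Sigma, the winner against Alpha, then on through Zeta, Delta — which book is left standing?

Round 1: Beta vs Sigma — 12–15, Sigma advances.
Round 2: Sigma vs Alpha — 4–23, Alpha advances.
Round 3: Alpha vs Zeta — 11–16, Zeta advances.
Round 4: Zeta vs Delta — 12–15, Delta advances.
The agenda winner is Delta.

Delta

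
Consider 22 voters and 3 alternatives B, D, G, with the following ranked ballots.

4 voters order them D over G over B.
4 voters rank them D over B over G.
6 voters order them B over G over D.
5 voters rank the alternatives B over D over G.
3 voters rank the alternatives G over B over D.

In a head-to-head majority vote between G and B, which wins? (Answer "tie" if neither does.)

Ballots ranking G above B: 4 + 3 = 7.
Ballots ranking B above G: 22 − 7 = 15.
B wins the head-to-head 15–7.

B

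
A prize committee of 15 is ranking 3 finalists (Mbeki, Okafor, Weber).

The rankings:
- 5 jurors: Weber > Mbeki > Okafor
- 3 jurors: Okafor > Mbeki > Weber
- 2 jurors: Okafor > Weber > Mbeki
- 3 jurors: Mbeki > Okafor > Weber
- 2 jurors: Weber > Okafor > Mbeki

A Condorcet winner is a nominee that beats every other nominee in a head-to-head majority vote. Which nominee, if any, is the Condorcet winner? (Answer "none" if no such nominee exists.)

Pairwise majorities:
Mbeki vs Okafor: 8 to 7, Mbeki.
Mbeki vs Weber: 6 to 9, Weber.
Okafor vs Weber: Okafor, 8–7.
No nominee is unbeaten: Mbeki loses to Weber; Okafor loses to Mbeki; Weber loses to Okafor. In particular Mbeki beats Okafor beats Weber beats Mbeki is a majority cycle — no Condorcet winner exists.

none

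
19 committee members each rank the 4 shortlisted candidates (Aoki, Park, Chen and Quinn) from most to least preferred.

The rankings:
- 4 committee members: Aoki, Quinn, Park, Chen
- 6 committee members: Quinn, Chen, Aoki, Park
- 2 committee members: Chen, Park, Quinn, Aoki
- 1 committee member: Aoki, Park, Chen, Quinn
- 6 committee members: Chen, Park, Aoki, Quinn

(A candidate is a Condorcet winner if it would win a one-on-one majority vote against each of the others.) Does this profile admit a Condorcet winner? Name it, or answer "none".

Check each pair by majority over 19 ballots:
Aoki vs Park: Aoki preferred on 4+6+1 = 11 ballots; Aoki wins 11–8.
Aoki vs Chen: 5 to 14, Chen.
Aoki vs Quinn: Aoki preferred on 4+1+6 = 11 ballots; Aoki wins 11–8.
Park vs Chen: 4+1 = 5 for Park, 14 for Chen — Chen by 14–5.
Park vs Quinn: 9 to 10, Quinn.
Chen vs Quinn: 9 to 10, Quinn.
Every candidate loses at least once (Aoki loses to Chen; Park loses to Aoki; Chen loses to Quinn; Quinn loses to Aoki). The majority relation contains the cycle Aoki → Quinn → Chen → Aoki, so there is no Condorcet winner.

none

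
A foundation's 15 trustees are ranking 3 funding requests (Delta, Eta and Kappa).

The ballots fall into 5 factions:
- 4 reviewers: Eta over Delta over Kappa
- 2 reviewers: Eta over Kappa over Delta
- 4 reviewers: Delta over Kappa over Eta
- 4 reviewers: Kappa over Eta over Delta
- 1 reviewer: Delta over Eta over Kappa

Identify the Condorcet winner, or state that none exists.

Pairwise majorities:
Delta vs Eta: Delta preferred on 4+1 = 5 ballots; Eta wins 10–5.
Delta vs Kappa: Delta preferred on 4+4+1 = 9 ballots; Delta wins 9–6.
Eta vs Kappa: Eta preferred on 4+2+1 = 7 ballots; Kappa wins 8–7.
No project is unbeaten: Delta loses to Eta; Eta loses to Kappa; Kappa loses to Delta. In particular Delta > Kappa > Eta > Delta is a majority cycle — no Condorcet winner exists.

none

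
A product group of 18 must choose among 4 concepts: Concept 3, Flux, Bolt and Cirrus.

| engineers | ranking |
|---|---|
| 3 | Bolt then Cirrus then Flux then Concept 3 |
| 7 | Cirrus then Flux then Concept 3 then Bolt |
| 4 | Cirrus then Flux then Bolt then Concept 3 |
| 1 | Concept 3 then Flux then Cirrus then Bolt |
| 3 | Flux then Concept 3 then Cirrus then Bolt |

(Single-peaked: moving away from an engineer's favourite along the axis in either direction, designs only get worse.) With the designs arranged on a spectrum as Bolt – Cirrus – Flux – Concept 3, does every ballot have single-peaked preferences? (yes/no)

Axis positions: Bolt=1, Cirrus=2, Flux=3, Concept 3=4.
Bloc 1 (peak Bolt at position 1): ranking walks positions 1-2-3-4, expanding outward from the peak — single-peaked.
Bloc 2 (peak Cirrus at position 2): ranking walks positions 2-3-4-1, expanding outward from the peak — single-peaked.
Bloc 3 (peak Cirrus at position 2): ranking walks positions 2-3-1-4, expanding outward from the peak — single-peaked.
Bloc 4 (peak Concept 3 at position 4): ranking walks positions 4-3-2-1, expanding outward from the peak — single-peaked.
Bloc 5 (peak Flux at position 3): ranking walks positions 3-4-2-1, expanding outward from the peak — single-peaked.
Every ranking is single-peaked on this axis.

yes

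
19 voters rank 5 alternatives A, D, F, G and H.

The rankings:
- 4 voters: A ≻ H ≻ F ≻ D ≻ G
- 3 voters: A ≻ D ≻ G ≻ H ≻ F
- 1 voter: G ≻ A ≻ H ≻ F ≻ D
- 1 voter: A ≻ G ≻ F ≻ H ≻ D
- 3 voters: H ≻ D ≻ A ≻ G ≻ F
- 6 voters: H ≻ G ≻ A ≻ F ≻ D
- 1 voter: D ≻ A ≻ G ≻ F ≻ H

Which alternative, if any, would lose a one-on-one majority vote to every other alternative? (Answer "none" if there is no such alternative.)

none

Head-to-head results (19 voters):
A–D: A 15–4.
A vs F: A, 19–0.
A vs G: A, 12–7.
A–H: A 10–9.
D vs F: F, 12–7.
D vs G: D preferred on 4+3+3+1 = 11 ballots; D wins 11–8.
D vs H: D is ranked higher on 3+1 = 4 ballots, H on 15. H wins 15–4.
F vs G: F is ranked higher on 4 ballots, G on 15. G wins 15–4.
F vs H: 1+1 = 2 for F, 17 for H — H by 17–2.
G vs H: H wins 13–6.
Each alternative has at least one pairwise win (A beats D; D beats G; F beats D; G beats F; H beats D) — no Condorcet loser.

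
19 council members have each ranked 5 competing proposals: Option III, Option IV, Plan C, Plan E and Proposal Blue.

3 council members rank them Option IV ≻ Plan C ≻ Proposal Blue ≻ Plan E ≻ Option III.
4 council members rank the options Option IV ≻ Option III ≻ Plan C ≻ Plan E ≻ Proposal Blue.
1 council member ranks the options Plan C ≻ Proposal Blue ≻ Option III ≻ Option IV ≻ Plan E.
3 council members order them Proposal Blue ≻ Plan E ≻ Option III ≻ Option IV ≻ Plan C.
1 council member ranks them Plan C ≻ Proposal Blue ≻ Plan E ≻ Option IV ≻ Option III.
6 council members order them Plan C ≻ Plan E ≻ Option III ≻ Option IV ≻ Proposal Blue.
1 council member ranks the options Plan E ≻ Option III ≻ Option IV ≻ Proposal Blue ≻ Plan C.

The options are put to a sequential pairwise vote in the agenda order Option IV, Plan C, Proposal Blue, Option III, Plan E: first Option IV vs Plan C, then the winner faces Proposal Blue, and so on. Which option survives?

Plan E

Round 1: Option IV vs Plan C — 11–8, Option IV advances.
Round 2: Option IV vs Proposal Blue — 14–5, Option IV advances.
Round 3: Option IV vs Option III — 8–11, Option III advances.
Round 4: Option III vs Plan E — 5–14, Plan E advances.
Plan E survives the agenda.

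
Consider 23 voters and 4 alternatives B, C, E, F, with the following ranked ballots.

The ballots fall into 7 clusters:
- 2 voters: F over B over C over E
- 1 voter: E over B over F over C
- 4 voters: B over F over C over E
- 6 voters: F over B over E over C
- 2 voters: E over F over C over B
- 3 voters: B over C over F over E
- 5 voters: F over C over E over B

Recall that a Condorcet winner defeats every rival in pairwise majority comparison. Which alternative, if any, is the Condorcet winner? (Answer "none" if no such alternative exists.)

Check each pair by majority over 23 ballots:
B vs C: 16 to 7, B.
B vs E: B is ranked higher on 2+4+6+3 = 15 ballots, E on 8. B wins 15–8.
B vs F: B preferred on 1+4+3 = 8 ballots; F wins 15–8.
C vs E: C wins 14–9.
C vs F: F, 20–3.
E–F: F 20–3.
Only F has no losses; F is the Condorcet winner.

F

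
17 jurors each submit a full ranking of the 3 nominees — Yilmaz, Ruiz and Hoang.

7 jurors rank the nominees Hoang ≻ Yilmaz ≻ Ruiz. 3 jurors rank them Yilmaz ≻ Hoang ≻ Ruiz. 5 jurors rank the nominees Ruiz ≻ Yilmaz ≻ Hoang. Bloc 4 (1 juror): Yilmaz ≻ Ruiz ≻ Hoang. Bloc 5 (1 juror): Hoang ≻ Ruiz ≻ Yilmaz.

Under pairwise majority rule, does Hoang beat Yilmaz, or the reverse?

Ballots ranking Hoang above Yilmaz: 7 + 1 = 8.
Ballots ranking Yilmaz above Hoang: 17 − 8 = 9.
Yilmaz wins the head-to-head 9–8.

Yilmaz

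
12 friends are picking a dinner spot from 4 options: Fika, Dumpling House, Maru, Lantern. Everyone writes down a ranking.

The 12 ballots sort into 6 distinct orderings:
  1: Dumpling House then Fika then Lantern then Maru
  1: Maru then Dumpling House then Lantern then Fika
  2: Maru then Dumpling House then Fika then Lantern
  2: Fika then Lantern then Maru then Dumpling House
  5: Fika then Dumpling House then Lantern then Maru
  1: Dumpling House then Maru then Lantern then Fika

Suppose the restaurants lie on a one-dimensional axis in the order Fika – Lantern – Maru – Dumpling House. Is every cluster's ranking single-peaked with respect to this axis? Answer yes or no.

Axis positions: Fika=1, Lantern=2, Maru=3, Dumpling House=4.
Cluster 1: ranking walks positions 4-1-2-3; Fika is ranked above Maru even though Maru lies between Fika and the peak Dumpling House on the axis — preferences dip and rise again. Not single-peaked.
Cluster 2 (peak Maru at position 3): ranking walks positions 3-4-2-1, expanding outward from the peak — single-peaked.
Cluster 3: ranking walks positions 3-4-1-2; Fika is ranked above Lantern even though Lantern lies between Fika and the peak Maru on the axis — preferences dip and rise again. Not single-peaked.
Cluster 4 (peak Fika at position 1): ranking walks positions 1-2-3-4, expanding outward from the peak — single-peaked.
Cluster 5: ranking walks positions 1-4-2-3; Dumpling House is ranked above Lantern even though Lantern lies between Dumpling House and the peak Fika on the axis — preferences dip and rise again. Not single-peaked.
Cluster 6 (peak Dumpling House at position 4): ranking walks positions 4-3-2-1, expanding outward from the peak — single-peaked.
Cluster 1 violates single-peakedness, so the profile is not single-peaked on this axis.

no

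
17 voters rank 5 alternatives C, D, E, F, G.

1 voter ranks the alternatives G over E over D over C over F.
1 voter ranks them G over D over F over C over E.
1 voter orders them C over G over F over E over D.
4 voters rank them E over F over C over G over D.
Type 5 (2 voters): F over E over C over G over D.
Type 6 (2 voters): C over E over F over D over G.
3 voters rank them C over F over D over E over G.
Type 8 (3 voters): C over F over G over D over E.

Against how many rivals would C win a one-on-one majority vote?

C against each rival (17 voters):
C vs D: C wins 15–2.
C vs E: C wins 10–7.
C vs F: C is ranked higher on 1+1+2+3+3 = 10 ballots, F on 7. C wins 10–7.
C–G: C 15–2.
C beats D, E, F, G — 4 pairwise wins.

4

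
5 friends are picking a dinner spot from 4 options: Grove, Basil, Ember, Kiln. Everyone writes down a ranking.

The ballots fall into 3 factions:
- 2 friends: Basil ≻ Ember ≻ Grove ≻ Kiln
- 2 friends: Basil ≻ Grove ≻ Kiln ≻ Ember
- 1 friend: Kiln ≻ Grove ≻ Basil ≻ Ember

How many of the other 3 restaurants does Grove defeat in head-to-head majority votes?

Grove against each rival (5 friends):
Grove vs Basil: 1 for Grove, 4 for Basil — Basil by 4–1.
Grove vs Ember: Grove is ranked higher on 2+1 = 3 ballots, Ember on 2. Grove wins 3–2.
Grove vs Kiln: 2+2 = 4 for Grove, 1 for Kiln — Grove by 4–1.
Grove beats Ember, Kiln; loses to Basil — 2 pairwise wins.

2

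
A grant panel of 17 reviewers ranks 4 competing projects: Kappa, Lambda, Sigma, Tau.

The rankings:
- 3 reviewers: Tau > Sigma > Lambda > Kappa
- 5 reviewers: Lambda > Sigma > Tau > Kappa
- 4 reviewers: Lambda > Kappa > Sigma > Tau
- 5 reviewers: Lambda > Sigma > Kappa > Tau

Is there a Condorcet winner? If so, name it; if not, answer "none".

Head-to-head results (17 reviewers):
Kappa vs Lambda: Lambda, 17–0.
Kappa–Sigma: Sigma 13–4.
Kappa–Tau: Kappa 9–8.
Lambda vs Sigma: Lambda wins 14–3.
Lambda vs Tau: Lambda, 14–3.
Sigma–Tau: Sigma 14–3.
Only Lambda has no losses; Lambda is the Condorcet winner.

Lambda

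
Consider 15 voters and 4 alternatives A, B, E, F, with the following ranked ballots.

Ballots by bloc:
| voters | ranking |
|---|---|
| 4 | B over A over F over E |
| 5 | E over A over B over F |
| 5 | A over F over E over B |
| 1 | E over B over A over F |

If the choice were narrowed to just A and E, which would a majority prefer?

Ballots ranking A above E: 4 + 5 = 9.
Ballots ranking E above A: 15 − 9 = 6.
A wins the head-to-head 9–6.

A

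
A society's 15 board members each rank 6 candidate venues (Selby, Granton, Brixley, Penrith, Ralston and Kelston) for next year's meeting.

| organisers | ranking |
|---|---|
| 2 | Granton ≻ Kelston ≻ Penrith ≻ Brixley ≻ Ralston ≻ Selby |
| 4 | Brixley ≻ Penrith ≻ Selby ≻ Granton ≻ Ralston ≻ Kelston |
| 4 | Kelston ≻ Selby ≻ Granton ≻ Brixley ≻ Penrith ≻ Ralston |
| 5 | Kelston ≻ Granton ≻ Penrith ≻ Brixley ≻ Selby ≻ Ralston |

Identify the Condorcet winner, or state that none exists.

Kelston

Pairwise majorities:
Selby vs Granton: Selby wins 8–7.
Selby vs Brixley: Brixley, 11–4.
Selby vs Penrith: Penrith, 11–4.
Selby vs Ralston: Selby, 13–2.
Selby–Kelston: Kelston 11–4.
Granton–Brixley: Granton 11–4.
Granton–Penrith: Granton 11–4.
Granton–Ralston: Granton 15–0.
Granton vs Kelston: Kelston wins 9–6.
Brixley vs Penrith: Brixley wins 8–7.
Brixley–Ralston: Brixley 15–0.
Brixley vs Kelston: Kelston, 11–4.
Penrith vs Ralston: Penrith wins 15–0.
Penrith vs Kelston: Kelston, 11–4.
Ralston vs Kelston: Kelston, 11–4.
Only Kelston has no losses; Kelston is the Condorcet winner.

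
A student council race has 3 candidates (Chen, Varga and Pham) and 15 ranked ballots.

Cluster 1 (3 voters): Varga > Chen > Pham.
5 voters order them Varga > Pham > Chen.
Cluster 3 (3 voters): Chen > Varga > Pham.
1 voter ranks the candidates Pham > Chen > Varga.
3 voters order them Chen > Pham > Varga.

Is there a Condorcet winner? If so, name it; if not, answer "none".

Varga

Check each pair by majority over 15 ballots:
Chen vs Varga: 7 to 8, Varga.
Chen vs Pham: Chen preferred on 3+3+3 = 9 ballots; Chen wins 9–6.
Varga vs Pham: 3+5+3 = 11 for Varga, 4 for Pham — Varga by 11–4.
Only Varga has no losses; Varga is the Condorcet winner.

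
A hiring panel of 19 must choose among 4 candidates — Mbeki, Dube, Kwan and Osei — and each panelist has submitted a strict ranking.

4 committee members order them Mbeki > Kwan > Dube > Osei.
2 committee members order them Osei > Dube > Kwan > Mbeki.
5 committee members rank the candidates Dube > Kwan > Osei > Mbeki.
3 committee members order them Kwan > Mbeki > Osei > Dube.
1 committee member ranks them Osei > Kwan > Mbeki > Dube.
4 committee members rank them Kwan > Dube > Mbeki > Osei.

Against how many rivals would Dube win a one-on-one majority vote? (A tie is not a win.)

2

Dube against each rival (19 committee members):
Dube–Mbeki: Dube 11–8.
Dube vs Kwan: Dube preferred on 2+5 = 7 ballots; Kwan wins 12–7.
Dube vs Osei: Dube is ranked higher on 4+5+4 = 13 ballots, Osei on 6. Dube wins 13–6.
Dube beats Mbeki, Osei; loses to Kwan — 2 pairwise wins.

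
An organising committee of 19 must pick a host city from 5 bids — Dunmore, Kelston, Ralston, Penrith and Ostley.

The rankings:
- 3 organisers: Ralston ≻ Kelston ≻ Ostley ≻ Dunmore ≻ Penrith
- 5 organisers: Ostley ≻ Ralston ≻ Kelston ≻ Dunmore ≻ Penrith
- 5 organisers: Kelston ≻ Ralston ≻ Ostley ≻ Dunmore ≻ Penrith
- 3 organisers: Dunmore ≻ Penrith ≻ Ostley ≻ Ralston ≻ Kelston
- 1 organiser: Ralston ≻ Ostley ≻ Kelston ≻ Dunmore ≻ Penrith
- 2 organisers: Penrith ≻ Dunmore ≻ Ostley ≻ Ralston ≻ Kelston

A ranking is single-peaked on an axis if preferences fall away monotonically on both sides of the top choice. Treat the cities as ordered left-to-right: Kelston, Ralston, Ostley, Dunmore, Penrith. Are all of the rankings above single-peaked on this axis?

Axis positions: Kelston=1, Ralston=2, Ostley=3, Dunmore=4, Penrith=5.
Bloc 1 (peak Ralston at position 2): ranking walks positions 2-1-3-4-5, expanding outward from the peak — single-peaked.
Bloc 2 (peak Ostley at position 3): ranking walks positions 3-2-1-4-5, expanding outward from the peak — single-peaked.
Bloc 3 (peak Kelston at position 1): ranking walks positions 1-2-3-4-5, expanding outward from the peak — single-peaked.
Bloc 4 (peak Dunmore at position 4): ranking walks positions 4-5-3-2-1, expanding outward from the peak — single-peaked.
Bloc 5 (peak Ralston at position 2): ranking walks positions 2-3-1-4-5, expanding outward from the peak — single-peaked.
Bloc 6 (peak Penrith at position 5): ranking walks positions 5-4-3-2-1, expanding outward from the peak — single-peaked.
Every ranking is single-peaked on this axis.

yes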